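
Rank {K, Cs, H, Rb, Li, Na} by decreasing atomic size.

Cs > Rb > K > Na > Li > H

H is in period 1, group 1; Li is in period 2, group 1; Na is in period 3, group 1; K is in period 4, group 1; Rb is in period 5, group 1; Cs is in period 6, group 1.
Radius decreases left→right (rising Z_eff, same n) and increases top→bottom (higher n).
All are in group 1, so atomic radius increases down the group.
So from largest to smallest: Cs > Rb > K > Na > Li > H.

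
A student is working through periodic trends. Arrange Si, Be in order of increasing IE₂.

The second ionization energy removes an electron from the +1 ion. For each element: Si⁺ still has 3 valence electrons; Be⁺ still has 1 valence electron.
All are still removing valence electrons, so compare the +1 ions as you would atoms: IE_2 generally rises across a period (higher Z_eff) and falls down a group (larger shell), subject to the usual subshell exceptions.
Valence configurations: Si⁺ [Ne]3s²3p¹, Be⁺ [He]2s¹.
The numbers (kJ/mol): Si 1577, Be 1757.
So the second ionization energies run Si < Be.

Si < Be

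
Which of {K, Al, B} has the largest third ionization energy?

K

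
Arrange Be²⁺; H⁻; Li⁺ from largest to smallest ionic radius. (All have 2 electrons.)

H⁻ > Li⁺ > Be²⁺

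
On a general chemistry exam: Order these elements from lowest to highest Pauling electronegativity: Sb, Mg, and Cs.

Cs < Mg < Sb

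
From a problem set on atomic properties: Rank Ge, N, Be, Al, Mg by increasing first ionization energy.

Al < Mg < Ge < Be < N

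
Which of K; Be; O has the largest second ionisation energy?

O

Consider each +1 ion: K⁺ is the bare [Ar] core; Be⁺ still has 1 valence electron; O⁺ still has 5 valence electrons.
Usually core removal costs more than valence removal, but here the competition is close: a tightly held n=2 valence electron can cost more to remove than an n=3 core electron, so the actual values have to decide it.
Valence configurations: Be⁺ [He]2s¹, O⁺ [He]2s²2p³.
Approximate IE_2 values (kJ/mol): K 3052, Be 1757, O 3388.
Overall IE_2 order: Be < K < O.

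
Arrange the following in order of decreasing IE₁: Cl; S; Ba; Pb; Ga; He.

He > Cl > S > Pb > Ga > Ba

He is in period 1, group 18; S is in period 3, group 16; Cl is in period 3, group 17; Ga is in period 4, group 13; Ba is in period 6, group 2; Pb is in period 6, group 14.
Across a period the outer electron is held more tightly (higher IE₁); down a group it sits in a higher shell, more shielded, and comes off more easily.
These span different periods and groups, so the two trends combine.
Ga > Ba: both effects reinforce here, so Ga is clearly the higher of the two.
Pb > Ga: period and group pull opposite ways; the across-period shift dominates (716 vs 579 kJ/mol).
S > Pb: both effects reinforce here, so S is clearly the higher of the two.
Cl > S: both are in period 3; the period trend gives Cl the larger value.
He > Cl: relative to Cl, both the across-period and down-group shifts push He's first ionization energy up.
Tabulated first ionization energy (kJ/mol): He 2372, S 1000, Cl 1251, Ga 579, Ba 503, Pb 716.
So from highest to lowest: He > Cl > S > Pb > Ga > Ba.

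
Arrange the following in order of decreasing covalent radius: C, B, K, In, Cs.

B is in period 2, group 13; C is in period 2, group 14; K is in period 4, group 1; In is in period 5, group 13; Cs is in period 6, group 1.
Across a period the added protons contract the valence shell; down a group each new principal shell makes the atom larger.
Here both period and group differ, so the two effects have to be weighed against each other.
B > C: B lies to the left of C in period 2, so the across-period effect alone puts B larger.
In > B: they share group 13; the group trend gives In the larger value.
K > In: period and group pull opposite ways; the across-period shift dominates (196 vs 142 pm).
Cs > K: they share group 1; the group trend gives Cs the larger value.
Tabulated atomic radius (pm): B 85, C 75, K 196, In 142, Cs 232.
So from largest to smallest: Cs > K > In > B > C.

Cs > K > In > B > C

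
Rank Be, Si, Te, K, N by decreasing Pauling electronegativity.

N > Te > Si > Be > K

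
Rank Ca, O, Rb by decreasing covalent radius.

Moving right in a period, electrons are added to the same shell under a stronger nuclear pull, so atoms get smaller; moving down, a new shell is opened and atoms get larger.
Here both period and group differ, so the two effects have to be weighed against each other.
Ca > O: both effects reinforce here, so Ca is clearly the larger of the two.
Rb > Ca: both effects reinforce here, so Rb is clearly the larger of the two.
Approximate values (pm): O 63, Ca 171, Rb 210.
So from largest to smallest: Rb > Ca > O.

Rb > Ca > O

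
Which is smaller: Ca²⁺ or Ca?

Forming Ca²⁺ removes 2 electrons from Ca. Fewer electrons for the same nuclear charge means less shielding and a higher Z_eff on the remaining electrons, and for main-group metals the entire outer shell is lost.
A cation is smaller than its parent atom: Ca²⁺ < Ca.

Ca²⁺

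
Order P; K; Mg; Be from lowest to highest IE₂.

IE_2 is the cost of taking one more electron from the +1 cation: P⁺ still has 4 valence electrons; K⁺ is the bare [Ar] core; Mg⁺ still has 1 valence electron; Be⁺ still has 1 valence electron.
Breaking into a closed-shell core is much more expensive than removing a leftover valence electron — K has the largest IE_2 here.
Valence configurations: P⁺ [Ne]3s²3p², Mg⁺ [Ne]3s¹, Be⁺ [He]2s¹.
Tabulated IE_2 (kJ/mol): P 1907, K 3052, Mg 1451, Be 1757.
Overall IE_2 order: Mg < Be < P < K.

Mg < Be < P < K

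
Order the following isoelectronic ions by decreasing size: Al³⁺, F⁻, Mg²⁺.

F⁻, Mg²⁺, Al³⁺

All of these have 10 electrons, so size is governed by nuclear charge alone: the more protons, the stronger the pull on the same electron cloud, and the smaller the ion.
Nuclear charges: Al³⁺ (Z=13), Mg²⁺ (Z=12), F⁻ (Z=9).
Largest to smallest: F⁻ > Mg²⁺ > Al³⁺.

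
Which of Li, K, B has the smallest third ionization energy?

IE_3 is the cost of taking one more electron from the +2 cation: Li²⁺ is already 1 electron into the core; K²⁺ is already 1 electron into the core; B²⁺ still has 1 valence electron.
Core electrons are held far more tightly than valence electrons, so K and Li top the IE_3 order.
Tabulated IE_3 (kJ/mol): Li 11815, K 4420, B 3660.
Overall IE_3 order: B < K < Li.

B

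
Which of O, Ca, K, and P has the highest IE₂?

O

The second ionization energy removes an electron from the +1 ion. For each element: O⁺ still has 5 valence electrons; Ca⁺ still has 1 valence electron; K⁺ is the bare [Ar] core; P⁺ still has 4 valence electrons.
Usually core removal costs more than valence removal, but here the competition is close: a tightly held n=2 valence electron can cost more to remove than an n=3 core electron, so the actual values have to decide it.
Valence configurations: O⁺ [He]2s²2p³, Ca⁺ [Ar]4s¹, P⁺ [Ne]3s²3p².
Tabulated IE_2 (kJ/mol): O 3388, Ca 1145, K 3052, P 1907.
Putting it together, IE_2: Ca < P < K < O.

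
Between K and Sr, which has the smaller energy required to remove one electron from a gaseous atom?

K

K is in period 4, group 1; Sr is in period 5, group 2.
Across a period the outer electron is held more tightly (higher IE₁); down a group it sits in a higher shell, more shielded, and comes off more easily.
A diagonal step moves right (one effect) and down (the opposite effect) at once.
Sr > K: the two effects oppose for this pair; the across-period effect wins (550 vs 419 kJ/mol).
Approximate values (kJ/mol): K 419, Sr 550.
So K has the smaller energy required to remove one electron from a gaseous atom (K < Sr).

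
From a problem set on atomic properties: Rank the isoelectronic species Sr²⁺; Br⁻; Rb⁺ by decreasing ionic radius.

Br⁻, Rb⁺, Sr²⁺

All of these have 36 electrons, so size is governed by nuclear charge alone: the more protons, the stronger the pull on the same electron cloud, and the smaller the ion.
Nuclear charges: Sr²⁺ (Z=38), Rb⁺ (Z=37), Br⁻ (Z=35).
Largest to smallest: Br⁻ > Rb⁺ > Sr²⁺.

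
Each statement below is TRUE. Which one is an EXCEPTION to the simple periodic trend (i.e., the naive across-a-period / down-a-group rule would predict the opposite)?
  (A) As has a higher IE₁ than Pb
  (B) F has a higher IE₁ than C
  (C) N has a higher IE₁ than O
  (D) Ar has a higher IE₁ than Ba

(C)

The general trend: IE₁ increases across a period and decreases down a group.
(A) As (period 4, group 15) vs Pb (period 6, group 14): the stated order agrees with the simple trend.
(B) F (period 2, group 17) vs C (period 2, group 14): the stated order agrees with the simple trend.
(C) N (period 2, group 15) vs O (period 2, group 16): the stated order contradicts the simple trend.
(D) Ar (period 3, group 18) vs Ba (period 6, group 2): the stated order agrees with the simple trend.
The exception is (C): pairing an electron in O's 2p⁴ costs repulsion energy, so O ionizes more easily than half-filled N (2p³).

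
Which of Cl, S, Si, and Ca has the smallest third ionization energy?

Consider each +2 ion: Cl²⁺ still has 5 valence electrons; S²⁺ still has 4 valence electrons; Si²⁺ still has 2 valence electrons; Ca²⁺ is the bare [Ar] core.
Breaking into a closed-shell core is much more expensive than removing a leftover valence electron — Ca has the largest IE_3 here.
Valence configurations: Cl²⁺ [Ne]3s²3p³, S²⁺ [Ne]3s²3p², Si²⁺ [Ne]3s².
Approximate IE_3 values (kJ/mol): Cl 3822, S 3357, Si 3232, Ca 4912.
Overall IE_3 order: Si < S < Cl < Ca.

Si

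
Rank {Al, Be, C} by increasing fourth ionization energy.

C < Al < Be

Consider each +3 ion: Al³⁺ is the bare [Ne] core; Be³⁺ is already 1 electron into the core; C³⁺ still has 1 valence electron.
Core electrons are held far more tightly than valence electrons, so Al and Be top the IE_4 order.
The numbers (kJ/mol): Al 11577, Be 21007, C 6223.
So the fourth ionization energies run C < Al < Be.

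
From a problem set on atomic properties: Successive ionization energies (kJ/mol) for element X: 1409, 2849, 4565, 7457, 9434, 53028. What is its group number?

Look for the largest jump between consecutive ionization energies: IE6/IE5 ≈ 5.6, far larger than any earlier ratio.
That jump marks the point where a core electron is being removed. So the atom has 5 valence electrons.
A main-group element with 5 valence electrons is in group 15.

Group 15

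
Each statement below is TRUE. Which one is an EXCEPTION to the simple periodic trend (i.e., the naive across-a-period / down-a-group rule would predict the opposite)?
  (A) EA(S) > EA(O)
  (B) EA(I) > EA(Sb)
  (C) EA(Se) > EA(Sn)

The general trend: electron affinity increases across a period and decreases down a group.
(A) S (period 3, group 16) vs O (period 2, group 16): the stated order contradicts the simple trend.
(B) I (period 5, group 17) vs Sb (period 5, group 15): the stated order agrees with the simple trend.
(C) Se (period 4, group 16) vs Sn (period 5, group 14): the stated order agrees with the simple trend.
The exception is (A): the compact 2p subshell of O repels the added electron more than S's larger 3p does.

(A)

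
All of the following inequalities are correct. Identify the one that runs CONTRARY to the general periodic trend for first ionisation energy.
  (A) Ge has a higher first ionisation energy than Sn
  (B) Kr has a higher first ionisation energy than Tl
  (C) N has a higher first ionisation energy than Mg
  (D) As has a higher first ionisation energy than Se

(D)

The general trend: first ionisation energy increases across a period and decreases down a group.
(A) Ge (period 4, group 14) vs Sn (period 5, group 14): the stated order agrees with the simple trend.
(B) Kr (period 4, group 18) vs Tl (period 6, group 13): the stated order agrees with the simple trend.
(C) N (period 2, group 15) vs Mg (period 3, group 2): the stated order agrees with the simple trend.
(D) As (period 4, group 15) vs Se (period 4, group 16): the stated order contradicts the simple trend.
The exception is (D): Se (4p⁴) ionizes more easily than half-filled As (4p³).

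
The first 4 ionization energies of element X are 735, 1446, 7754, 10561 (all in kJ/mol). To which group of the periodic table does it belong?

Group 2

Look for the largest jump between consecutive ionization energies: IE3/IE2 ≈ 5.4, far larger than any earlier ratio.
That jump marks the point where a core electron is being removed. So the atom has 2 valence electrons.
A main-group element with 2 valence electrons is in group 2.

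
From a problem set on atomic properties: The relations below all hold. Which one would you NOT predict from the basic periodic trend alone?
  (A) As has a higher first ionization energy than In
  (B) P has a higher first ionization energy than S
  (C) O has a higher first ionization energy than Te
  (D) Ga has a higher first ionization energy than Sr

(B)

The general trend: first ionization energy increases across a period and decreases down a group.
(A) As (period 4, group 15) vs In (period 5, group 13): the stated order agrees with the simple trend.
(B) P (period 3, group 15) vs S (period 3, group 16): the stated order contradicts the simple trend.
(C) O (period 2, group 16) vs Te (period 5, group 16): the stated order agrees with the simple trend.
(D) Ga (period 4, group 13) vs Sr (period 5, group 2): the stated order agrees with the simple trend.
The exception is (B): S (3p⁴) ionizes more easily than half-filled P (3p³) because the paired 3p electron in S is pushed out by e⁻–e⁻ repulsion.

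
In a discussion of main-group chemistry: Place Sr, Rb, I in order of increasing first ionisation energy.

Rb is in period 5, group 1; Sr is in period 5, group 2; I is in period 5, group 17.
IE₁ increases left→right with effective nuclear charge and decreases top→bottom as the valence shell moves farther out.
All lie in period 5, so first ionization energy increases left to right.
So from lowest to highest: Rb < Sr < I.

Rb < Sr < I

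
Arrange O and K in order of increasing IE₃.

K, O

Consider each +2 ion: O²⁺ still has 4 valence electrons; K²⁺ is already 1 electron into the core.
Usually core removal costs more than valence removal, but here the competition is close: a tightly held n=2 valence electron can cost more to remove than an n=3 core electron, so the actual values have to decide it.
Approximate IE_3 values (kJ/mol): O 5300, K 4420.
Hence IE_3: K < O.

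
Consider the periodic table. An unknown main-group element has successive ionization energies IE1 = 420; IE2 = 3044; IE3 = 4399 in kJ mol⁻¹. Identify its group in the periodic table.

Look for the largest jump between consecutive ionization energies: IE2/IE1 ≈ 7.2, far larger than any earlier ratio.
That jump marks the point where a core electron is being removed. So the atom has 1 valence electron.
A main-group element with 1 valence electron is in group 1.

Group 1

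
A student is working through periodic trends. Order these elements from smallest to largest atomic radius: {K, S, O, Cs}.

O < S < K < Cs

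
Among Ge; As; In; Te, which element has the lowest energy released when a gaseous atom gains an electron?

Ge is in period 4, group 14; As is in period 4, group 15; In is in period 5, group 13; Te is in period 5, group 16.
Adding an electron releases more energy for atoms nearer the top right (short of the noble gases).
Neither a single period nor a single group — weigh both effects.
As > In: relative to In, both the across-period and down-group shifts push As's electron affinity up.
Ge > As: this pair runs against the simple trend — see the exception note.
Te > Ge: period and group pull opposite ways; the across-period shift dominates (190 vs 119 kJ/mol).
Note the exception: Ge has a higher electron affinity than As, contrary to the simple trend — adding an electron to As's half-filled 4p³ is unfavourable, so Ge (4p²) has the more exothermic EA.
For reference (kJ/mol): Ge 119, As 78, In 29, Te 190.
The lowest energy released when a gaseous atom gains an electron among these belongs to In.

In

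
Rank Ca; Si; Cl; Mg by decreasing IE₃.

Mg > Ca > Cl > Si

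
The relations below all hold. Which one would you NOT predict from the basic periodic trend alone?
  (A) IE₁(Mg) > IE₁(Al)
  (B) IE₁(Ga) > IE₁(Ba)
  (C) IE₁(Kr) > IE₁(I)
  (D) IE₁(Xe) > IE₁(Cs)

(A)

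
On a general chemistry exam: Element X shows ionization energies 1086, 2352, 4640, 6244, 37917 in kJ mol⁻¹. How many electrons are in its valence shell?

4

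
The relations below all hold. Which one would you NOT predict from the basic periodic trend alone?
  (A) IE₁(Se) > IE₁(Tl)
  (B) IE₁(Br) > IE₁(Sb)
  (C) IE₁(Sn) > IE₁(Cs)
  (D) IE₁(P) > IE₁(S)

(D)

The general trend: IE₁ increases across a period and decreases down a group.
(A) Se (period 4, group 16) vs Tl (period 6, group 13): the stated order agrees with the simple trend.
(B) Br (period 4, group 17) vs Sb (period 5, group 15): the stated order agrees with the simple trend.
(C) Sn (period 5, group 14) vs Cs (period 6, group 1): the stated order agrees with the simple trend.
(D) P (period 3, group 15) vs S (period 3, group 16): the stated order contradicts the simple trend.
The exception is (D): S (3p⁴) ionizes more easily than half-filled P (3p³) because the paired 3p electron in S is pushed out by e⁻–e⁻ repulsion.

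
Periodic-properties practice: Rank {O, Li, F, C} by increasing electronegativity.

Smaller atoms with higher effective nuclear charge are more electronegative.
All lie in period 2, so electronegativity increases left to right.
So from lowest to highest: Li < C < O < F.

Li < C < O < F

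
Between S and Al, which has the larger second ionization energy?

S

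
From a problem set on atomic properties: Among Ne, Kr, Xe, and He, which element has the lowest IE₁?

Xe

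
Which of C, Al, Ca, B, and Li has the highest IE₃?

Consider each +2 ion: C²⁺ still has 2 valence electrons; Al²⁺ still has 1 valence electron; Ca²⁺ is the bare [Ar] core; B²⁺ still has 1 valence electron; Li²⁺ is already 1 electron into the core.
Core electrons are held far more tightly than valence electrons, so Ca and Li top the IE_3 order.
Valence configurations: C²⁺ [He]2s², Al²⁺ [Ne]3s¹, B²⁺ [He]2s¹.
Approximate IE_3 values (kJ/mol): C 4620, Al 2745, Ca 4912, B 3660, Li 11815.
Putting it together, IE_3: Al < B < C < Ca < Li.

Li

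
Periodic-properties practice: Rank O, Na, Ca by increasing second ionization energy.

Consider each +1 ion: O⁺ still has 5 valence electrons; Na⁺ is the bare [Ne] core; Ca⁺ still has 1 valence electron.
Breaking into a closed-shell core is much more expensive than removing a leftover valence electron — Na has the largest IE_2 here.
Valence configurations: O⁺ [He]2s²2p³, Ca⁺ [Ar]4s¹.
The numbers (kJ/mol): O 3388, Na 4562, Ca 1145.
Hence IE_2: Ca < O < Na.

Ca, O, Na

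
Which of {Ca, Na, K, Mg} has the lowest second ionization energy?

The second ionization energy removes an electron from the +1 ion. For each element: Ca⁺ still has 1 valence electron; Na⁺ is the bare [Ne] core; K⁺ is the bare [Ar] core; Mg⁺ still has 1 valence electron.
Breaking into a closed-shell core is much more expensive than removing a leftover valence electron — K and Na have the largest IE_2 here.
Valence configurations: Ca⁺ [Ar]4s¹, Mg⁺ [Ne]3s¹.
Tabulated IE_2 (kJ/mol): Ca 1145, Na 4562, K 3052, Mg 1451.
Putting it together, IE_2: Ca < Mg < K < Na.

Ca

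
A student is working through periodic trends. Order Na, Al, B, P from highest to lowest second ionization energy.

After 1 electron has been removed, what remains? Na⁺ is the bare [Ne] core; Al⁺ still has 2 valence electrons; B⁺ still has 2 valence electrons; P⁺ still has 4 valence electrons.
Core electrons are held far more tightly than valence electrons, so Na tops the IE_2 order.
Valence configurations: Al⁺ [Ne]3s², B⁺ [He]2s², P⁺ [Ne]3s²3p².
The numbers (kJ/mol): Na 4562, Al 1817, B 2427, P 1907.
Putting it together, IE_2: Al < P < B < Na.

Na > B > P > Al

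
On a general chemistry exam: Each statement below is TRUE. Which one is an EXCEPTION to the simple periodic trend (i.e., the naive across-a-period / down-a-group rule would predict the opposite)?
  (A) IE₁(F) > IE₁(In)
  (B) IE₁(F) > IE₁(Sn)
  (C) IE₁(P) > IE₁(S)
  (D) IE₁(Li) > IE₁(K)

The general trend: first ionization energy increases across a period and decreases down a group.
(A) F (period 2, group 17) vs In (period 5, group 13): the stated order agrees with the simple trend.
(B) F (period 2, group 17) vs Sn (period 5, group 14): the stated order agrees with the simple trend.
(C) P (period 3, group 15) vs S (period 3, group 16): the stated order contradicts the simple trend.
(D) Li (period 2, group 1) vs K (period 4, group 1): the stated order agrees with the simple trend.
The exception is (C): S (3p⁴) ionizes more easily than half-filled P (3p³) because the paired 3p electron in S is pushed out by e⁻–e⁻ repulsion.

(C)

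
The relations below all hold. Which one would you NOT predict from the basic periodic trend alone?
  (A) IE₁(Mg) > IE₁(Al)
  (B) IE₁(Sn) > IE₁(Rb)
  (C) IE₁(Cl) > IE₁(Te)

(A)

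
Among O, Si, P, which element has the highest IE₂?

O

IE_2 is the cost of taking one more electron from the +1 cation: O⁺ still has 5 valence electrons; Si⁺ still has 3 valence electrons; P⁺ still has 4 valence electrons.
All are still removing valence electrons, so compare the +1 ions as you would atoms: IE_2 generally rises across a period (higher Z_eff) and falls down a group (larger shell), subject to the usual subshell exceptions.
Valence configurations: O⁺ [He]2s²2p³, Si⁺ [Ne]3s²3p¹, P⁺ [Ne]3s²3p².
Tabulated IE_2 (kJ/mol): O 3388, Si 1577, P 1907.
Putting it together, IE_2: Si < P < O.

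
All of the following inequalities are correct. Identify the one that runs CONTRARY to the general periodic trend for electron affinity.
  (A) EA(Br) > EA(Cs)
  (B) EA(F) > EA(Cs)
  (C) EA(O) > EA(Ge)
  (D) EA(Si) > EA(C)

(D)

The general trend: electron affinity increases across a period and decreases down a group.
(A) Br (period 4, group 17) vs Cs (period 6, group 1): the stated order agrees with the simple trend.
(B) F (period 2, group 17) vs Cs (period 6, group 1): the stated order agrees with the simple trend.
(C) O (period 2, group 16) vs Ge (period 4, group 14): the stated order agrees with the simple trend.
(D) Si (period 3, group 14) vs C (period 2, group 14): the stated order contradicts the simple trend.
The exception is (D): Si's larger, more diffuse 3p orbitals accept an added electron slightly more readily than C's compact 2p.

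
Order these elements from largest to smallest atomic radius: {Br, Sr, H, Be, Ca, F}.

H is in period 1, group 1; Be is in period 2, group 2; F is in period 2, group 17; Ca is in period 4, group 2; Br is in period 4, group 17; Sr is in period 5, group 2.
Across a period the added protons contract the valence shell; down a group each new principal shell makes the atom larger.
Neither a single period nor a single group — weigh both effects.
F > H: period and group pull opposite ways; the down-group shift dominates (64 vs 32 pm).
Be > F: Be lies to the left of F in period 2, so the across-period effect alone puts Be larger.
Br > Be: the two effects oppose for this pair; the down-group effect wins (114 vs 102 pm).
Ca > Br: Ca lies to the left of Br in period 4, so the across-period effect alone puts Ca larger.
Sr > Ca: Sr sits below Ca in group 2, so the down-group effect alone puts Sr larger.
For reference (pm): H 32, Be 102, F 64, Ca 171, Br 114, Sr 185.
So from largest to smallest: Sr > Ca > Br > Be > F > H.

Sr > Ca > Br > Be > F > H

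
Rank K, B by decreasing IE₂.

IE_2 is the cost of taking one more electron from the +1 cation: K⁺ is the bare [Ar] core; B⁺ still has 2 valence electrons.
Breaking into a closed-shell core is much more expensive than removing a leftover valence electron — K has the largest IE_2 here.
Approximate IE_2 values (kJ/mol): K 3052, B 2427.
So the second ionization energies run B < K.

K, B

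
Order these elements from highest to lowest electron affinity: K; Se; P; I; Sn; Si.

Si is in period 3, group 14; P is in period 3, group 15; K is in period 4, group 1; Se is in period 4, group 16; Sn is in period 5, group 14; I is in period 5, group 17.
Electron affinity generally becomes more exothermic across a period toward the halogens and less exothermic down a group.
Neither a single period nor a single group — weigh both effects.
P > K: relative to K, both the across-period and down-group shifts push P's electron affinity up.
Sn > P: this pair runs against the simple trend — see the exception note.
Si > Sn: they share group 14; the group trend gives Si the larger value.
Se > Si: the two effects oppose for this pair; the across-period effect wins (195 vs 134 kJ/mol).
I > Se: period and group pull opposite ways; the across-period shift dominates (295 vs 195 kJ/mol).
Note the exception: Sn has a higher electron affinity than P, contrary to the simple trend — adding an electron to P's half-filled np³ subshell costs electron-pairing energy.
Note the exception: Si has a higher electron affinity than P, contrary to the simple trend — adding an electron to P's half-filled 3p³ is unfavourable, so Si (3p²) has the more exothermic EA.
For reference (kJ/mol): Si 134, P 72, K 48, Se 195, Sn 107, I 295.
So from highest to lowest: I > Se > Si > Sn > P > K.

I > Se > Si > Sn > P > K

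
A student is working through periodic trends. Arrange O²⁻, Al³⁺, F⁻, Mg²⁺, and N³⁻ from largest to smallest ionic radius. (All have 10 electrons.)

N³⁻, O²⁻, F⁻, Mg²⁺, Al³⁺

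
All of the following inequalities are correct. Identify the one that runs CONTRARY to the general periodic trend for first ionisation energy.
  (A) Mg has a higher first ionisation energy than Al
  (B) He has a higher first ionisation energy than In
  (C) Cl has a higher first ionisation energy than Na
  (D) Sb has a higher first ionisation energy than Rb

(A)

The general trend: first ionisation energy increases across a period and decreases down a group.
(A) Mg (period 3, group 2) vs Al (period 3, group 13): the stated order contradicts the simple trend.
(B) He (period 1, group 18) vs In (period 5, group 13): the stated order agrees with the simple trend.
(C) Cl (period 3, group 17) vs Na (period 3, group 1): the stated order agrees with the simple trend.
(D) Sb (period 5, group 15) vs Rb (period 5, group 1): the stated order agrees with the simple trend.
The exception is (A): Al's single 3p electron is easier to remove than one from Mg's filled 3s².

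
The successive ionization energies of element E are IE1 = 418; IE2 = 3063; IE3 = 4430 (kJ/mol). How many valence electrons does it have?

1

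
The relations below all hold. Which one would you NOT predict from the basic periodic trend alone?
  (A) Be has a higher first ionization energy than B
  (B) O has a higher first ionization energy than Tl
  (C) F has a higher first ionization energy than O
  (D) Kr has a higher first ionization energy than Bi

The general trend: first ionization energy increases across a period and decreases down a group.
(A) Be (period 2, group 2) vs B (period 2, group 13): the stated order contradicts the simple trend.
(B) O (period 2, group 16) vs Tl (period 6, group 13): the stated order agrees with the simple trend.
(C) F (period 2, group 17) vs O (period 2, group 16): the stated order agrees with the simple trend.
(D) Kr (period 4, group 18) vs Bi (period 6, group 15): the stated order agrees with the simple trend.
The exception is (A): removing B's lone 2p electron is easier than breaking Be's filled 2s².

(A)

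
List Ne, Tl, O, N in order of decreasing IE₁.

Ne, N, O, Tl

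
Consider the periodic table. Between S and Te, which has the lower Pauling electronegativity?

Te

S is in period 3, group 16; Te is in period 5, group 16.
EN rises left→right (higher Z_eff, smaller atoms) and falls top→bottom (larger, more shielded atoms).
All are in group 16, so electronegativity increases up the group.
So Te has the lower Pauling electronegativity (Te < S).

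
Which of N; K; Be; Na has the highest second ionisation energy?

Na

IE_2 is the cost of taking one more electron from the +1 cation: N⁺ still has 4 valence electrons; K⁺ is the bare [Ar] core; Be⁺ still has 1 valence electron; Na⁺ is the bare [Ne] core.
Core electrons are held far more tightly than valence electrons, so K and Na top the IE_2 order.
Valence configurations: N⁺ [He]2s²2p², Be⁺ [He]2s¹.
Approximate IE_2 values (kJ/mol): N 2856, K 3052, Be 1757, Na 4562.
Putting it together, IE_2: Be < N < K < Na.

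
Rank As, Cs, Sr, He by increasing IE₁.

Cs < Sr < As < He

First ionization energy rises across a period (greater Z_eff holds electrons more tightly) and falls down a group (valence electrons are farther from the nucleus).
Neither a single period nor a single group — weigh both effects.
Sr > Cs: both effects reinforce here, so Sr is clearly the higher of the two.
As > Sr: both effects reinforce here, so As is clearly the higher of the two.
He > As: relative to As, both the across-period and down-group shifts push He's first ionization energy up.
Approximate values (kJ/mol): He 2372, As 947, Sr 550, Cs 376.
So from lowest to highest: Cs < Sr < As < He.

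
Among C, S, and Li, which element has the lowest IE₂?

IE_2 is the cost of taking one more electron from the +1 cation: C⁺ still has 3 valence electrons; S⁺ still has 5 valence electrons; Li⁺ is the bare [He] core.
Core electrons are held far more tightly than valence electrons, so Li tops the IE_2 order.
Valence configurations: C⁺ [He]2s²2p¹, S⁺ [Ne]3s²3p³.
Tabulated IE_2 (kJ/mol): C 2353, S 2252, Li 7298.
So the second ionization energies run S < C < Li.

S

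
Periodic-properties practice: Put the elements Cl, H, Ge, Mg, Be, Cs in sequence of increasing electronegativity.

Cs < Mg < Be < Ge < H < Cl

H is in period 1, group 1; Be is in period 2, group 2; Mg is in period 3, group 2; Cl is in period 3, group 17; Ge is in period 4, group 14; Cs is in period 6, group 1.
Atoms toward the upper right of the periodic table pull bonding electrons most strongly.
These span different periods and groups, so the two trends combine.
Mg > Cs: both effects reinforce here, so Mg is clearly the higher of the two.
Be > Mg: they share group 2; the group trend gives Be the larger value.
Ge > Be: period and group pull opposite ways; the across-period shift dominates (2.01 vs 1.57).
H > Ge: the two effects oppose for this pair; the down-group effect wins (2.20 vs 2.01).
Cl > H: period and group pull opposite ways; the across-period shift dominates (3.16 vs 2.20).
Approximate values (Pauling): H 2.20, Be 1.57, Mg 1.31, Cl 3.16, Ge 2.01, Cs 0.79.
So from lowest to highest: Cs < Mg < Be < Ge < H < Cl.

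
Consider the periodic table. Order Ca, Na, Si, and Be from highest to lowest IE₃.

After 2 electrons have been removed, what remains? Ca²⁺ is the bare [Ar] core; Na²⁺ is already 1 electron into the core; Si²⁺ still has 2 valence electrons; Be²⁺ is the bare [He] core.
Pulling an electron out of a noble-gas core costs far more than removing a remaining valence electron, so Ca, Na and Be sit at the high end of IE_3.
Tabulated IE_3 (kJ/mol): Ca 4912, Na 6910, Si 3232, Be 14849.
So the third ionization energies run Si < Ca < Na < Be.

Be > Na > Ca > Si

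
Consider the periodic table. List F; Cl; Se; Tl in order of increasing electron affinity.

EA tends to increase across a period and decrease down a group, though the pattern is less regular than for IE or radius.
Neither a single period nor a single group — weigh both effects.
Se > Tl: both effects reinforce here, so Se is clearly the higher of the two.
F > Se: relative to Se, both the across-period and down-group shifts push F's electron affinity up.
Cl > F: this pair runs against the simple trend — see the exception note.
Note the exception: Cl has a higher electron affinity than F, contrary to the simple trend — F's small 2p subshell makes the incoming electron feel strong e⁻–e⁻ repulsion, so Cl actually releases more energy on gaining an electron.
For reference (kJ/mol): F 328, Cl 349, Se 195, Tl 19.
So from lowest to highest: Tl < Se < F < Cl.

Tl < Se < F < Cl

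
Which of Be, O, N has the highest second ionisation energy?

O

After 1 electron has been removed, what remains? Be⁺ still has 1 valence electron; O⁺ still has 5 valence electrons; N⁺ still has 4 valence electrons.
All are still removing valence electrons, so compare the +1 ions as you would atoms: IE_2 generally rises across a period (higher Z_eff) and falls down a group (larger shell), subject to the usual subshell exceptions.
Valence configurations: Be⁺ [He]2s¹, O⁺ [He]2s²2p³, N⁺ [He]2s²2p².
Approximate IE_2 values (kJ/mol): Be 1757, O 3388, N 2856.
So the second ionization energies run Be < N < O.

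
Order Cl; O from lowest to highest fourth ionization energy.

Cl < O

The fourth ionization energy removes an electron from the +3 ion. For each element: Cl³⁺ still has 4 valence electrons; O³⁺ still has 3 valence electrons.
All are still removing valence electrons, so compare the +3 ions as you would atoms: IE_4 generally rises across a period (higher Z_eff) and falls down a group (larger shell), subject to the usual subshell exceptions.
Valence configurations: Cl³⁺ [Ne]3s²3p², O³⁺ [He]2s²2p¹.
Tabulated IE_4 (kJ/mol): Cl 5159, O 7469.
Overall IE_4 order: Cl < O.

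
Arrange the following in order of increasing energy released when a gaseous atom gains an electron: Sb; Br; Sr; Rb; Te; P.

P is in period 3, group 15; Br is in period 4, group 17; Rb is in period 5, group 1; Sr is in period 5, group 2; Sb is in period 5, group 15; Te is in period 5, group 16.
Adding an electron releases more energy for atoms nearer the top right (short of the noble gases).
These span different periods and groups, so the two trends combine.
Rb > Sr: this pair runs against the simple trend — see the exception note.
P > Rb: relative to Rb, both the across-period and down-group shifts push P's electron affinity up.
Sb > P: this pair runs against the simple trend — see the exception note.
Te > Sb: both are in period 5; the period trend gives Te the larger value.
Br > Te: both effects reinforce here, so Br is clearly the higher of the two.
Note the exception: Rb has a higher electron affinity than Sr, contrary to the simple trend — adding an electron to Sr (ns²) has to open a new, higher-energy np subshell, which is unfavourable.
Note the exception: Sb has a higher electron affinity than P, contrary to the simple trend — both are half-filled np³, but the pairing/repulsion penalty for the added electron shrinks as the p orbitals become larger and more diffuse down the group, and for Sb that outweighs the weaker nuclear attraction.
Tabulated electron affinity (kJ/mol): P 72, Br 325, Rb 47, Sr 5, Sb 103, Te 190.
So from lowest to highest: Sr < Rb < P < Sb < Te < Br.

Sr < Rb < P < Sb < Te < Br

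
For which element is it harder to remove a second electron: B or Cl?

The second ionization energy removes an electron from the +1 ion. For each element: B⁺ still has 2 valence electrons; Cl⁺ still has 6 valence electrons.
All are still removing valence electrons, so compare the +1 ions as you would atoms: IE_2 generally rises across a period (higher Z_eff) and falls down a group (larger shell), subject to the usual subshell exceptions.
Valence configurations: B⁺ [He]2s², Cl⁺ [Ne]3s²3p⁴.
The numbers (kJ/mol): B 2427, Cl 2298.
Hence IE_2: Cl < B.

B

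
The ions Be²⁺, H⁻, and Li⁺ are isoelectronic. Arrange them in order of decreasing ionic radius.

H⁻, Li⁺, Be²⁺

All of these have 2 electrons, so size is governed by nuclear charge alone: the more protons, the stronger the pull on the same electron cloud, and the smaller the ion.
Nuclear charges: Be²⁺ (Z=4), Li⁺ (Z=3), H⁻ (Z=1).
Largest to smallest: H⁻ > Li⁺ > Be²⁺.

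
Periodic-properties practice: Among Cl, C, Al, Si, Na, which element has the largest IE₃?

Na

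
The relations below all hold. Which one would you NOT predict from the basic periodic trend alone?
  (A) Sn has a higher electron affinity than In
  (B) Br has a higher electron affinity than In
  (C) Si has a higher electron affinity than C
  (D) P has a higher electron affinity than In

(C)

The general trend: electron affinity increases across a period and decreases down a group.
(A) Sn (period 5, group 14) vs In (period 5, group 13): the stated order agrees with the simple trend.
(B) Br (period 4, group 17) vs In (period 5, group 13): the stated order agrees with the simple trend.
(C) Si (period 3, group 14) vs C (period 2, group 14): the stated order contradicts the simple trend.
(D) P (period 3, group 15) vs In (period 5, group 13): the stated order agrees with the simple trend.
The exception is (C): Si's larger, more diffuse 3p orbitals accept an added electron slightly more readily than C's compact 2p.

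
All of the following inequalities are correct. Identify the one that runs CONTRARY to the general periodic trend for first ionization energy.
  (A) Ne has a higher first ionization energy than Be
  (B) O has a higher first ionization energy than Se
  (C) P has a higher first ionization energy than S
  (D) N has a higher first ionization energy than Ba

The general trend: first ionization energy increases across a period and decreases down a group.
(A) Ne (period 2, group 18) vs Be (period 2, group 2): the stated order agrees with the simple trend.
(B) O (period 2, group 16) vs Se (period 4, group 16): the stated order agrees with the simple trend.
(C) P (period 3, group 15) vs S (period 3, group 16): the stated order contradicts the simple trend.
(D) N (period 2, group 15) vs Ba (period 6, group 2): the stated order agrees with the simple trend.
The exception is (C): S (3p⁴) ionizes more easily than half-filled P (3p³) because the paired 3p electron in S is pushed out by e⁻–e⁻ repulsion.

(C)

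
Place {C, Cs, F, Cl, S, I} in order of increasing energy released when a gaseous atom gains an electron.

C is in period 2, group 14; F is in period 2, group 17; S is in period 3, group 16; Cl is in period 3, group 17; I is in period 5, group 17; Cs is in period 6, group 1.
Electron affinity generally becomes more exothermic across a period toward the halogens and less exothermic down a group.
These span different periods and groups, so the two trends combine.
C > Cs: both effects reinforce here, so C is clearly the higher of the two.
S > C: period and group pull opposite ways; the across-period shift dominates (200 vs 122 kJ/mol).
I > S: period and group pull opposite ways; the across-period shift dominates (295 vs 200 kJ/mol).
F > I: they share group 17; the group trend gives F the larger value.
Cl > F: this pair runs against the simple trend — see the exception note.
Note the exception: Cl has a higher electron affinity than F, contrary to the simple trend — F's small 2p subshell makes the incoming electron feel strong e⁻–e⁻ repulsion, so Cl actually releases more energy on gaining an electron.
Tabulated electron affinity (kJ/mol): C 122, F 328, S 200, Cl 349, I 295, Cs 46.
So from lowest to highest: Cs < C < S < I < F < Cl.

Cs < C < S < I < F < Cl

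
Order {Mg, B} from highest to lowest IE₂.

B > Mg

Consider each +1 ion: Mg⁺ still has 1 valence electron; B⁺ still has 2 valence electrons.
All are still removing valence electrons, so compare the +1 ions as you would atoms: IE_2 generally rises across a period (higher Z_eff) and falls down a group (larger shell), subject to the usual subshell exceptions.
Valence configurations: Mg⁺ [Ne]3s¹, B⁺ [He]2s².
The numbers (kJ/mol): Mg 1451, B 2427.
So the second ionization energies run Mg < B.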